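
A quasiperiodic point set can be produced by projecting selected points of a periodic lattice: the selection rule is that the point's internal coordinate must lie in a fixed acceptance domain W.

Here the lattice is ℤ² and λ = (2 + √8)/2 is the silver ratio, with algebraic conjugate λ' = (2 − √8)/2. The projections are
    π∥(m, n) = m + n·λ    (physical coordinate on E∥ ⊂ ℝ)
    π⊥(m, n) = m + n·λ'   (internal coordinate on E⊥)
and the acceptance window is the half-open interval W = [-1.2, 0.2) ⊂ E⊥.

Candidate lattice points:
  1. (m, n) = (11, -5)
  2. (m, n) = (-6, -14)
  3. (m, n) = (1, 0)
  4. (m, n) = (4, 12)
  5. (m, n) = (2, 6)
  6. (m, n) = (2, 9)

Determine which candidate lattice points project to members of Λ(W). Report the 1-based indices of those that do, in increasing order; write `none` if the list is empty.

2, 4, 5

Compute λ' = (2−√8)/2 = -0.41421, so π⊥(m,n) = m -0.41421·n.
[1] lift (11,-5): star map gives 13.07107; window check -1.2 ≤ 13.07107 < 0.2 is false → out
[2] lift (-6,-14): star map gives -0.20101; window check -1.2 ≤ -0.20101 < 0.2 is true → IN Λ
[3] lift (1,0): star map gives 1.00000; window check -1.2 ≤ 1.00000 < 0.2 is false → out
[4] lift (4,12): star map gives -0.97056; window check -1.2 ≤ -0.97056 < 0.2 is true → IN Λ
[5] lift (2,6): star map gives -0.48528; window check -1.2 ≤ -0.48528 < 0.2 is true → IN Λ
[6] lift (2,9): star map gives -1.72792; window check -1.2 ≤ -1.72792 < 0.2 is false → out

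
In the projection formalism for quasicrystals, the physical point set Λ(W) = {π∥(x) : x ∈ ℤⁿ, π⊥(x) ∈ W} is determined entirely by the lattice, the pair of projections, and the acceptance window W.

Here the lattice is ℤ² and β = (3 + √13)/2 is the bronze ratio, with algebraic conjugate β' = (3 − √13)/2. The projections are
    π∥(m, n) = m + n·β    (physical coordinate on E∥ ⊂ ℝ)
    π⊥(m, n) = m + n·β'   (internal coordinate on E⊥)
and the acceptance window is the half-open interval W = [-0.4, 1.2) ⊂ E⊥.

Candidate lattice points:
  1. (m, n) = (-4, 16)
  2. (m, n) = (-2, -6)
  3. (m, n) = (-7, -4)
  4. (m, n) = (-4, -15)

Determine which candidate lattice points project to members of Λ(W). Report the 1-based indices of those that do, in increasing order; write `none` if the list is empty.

2, 4

Compute β' = (3−√13)/2 = -0.30278, so π⊥(m,n) = m -0.30278·n.
#1 (-4,16): internal coord -4 + (16)·β' = -8.84441; -8.84441 ∉ [-0.4, 1.2) → out
#2 (-2,-6): internal coord -2 + (-6)·β' = -0.18335; -0.18335 ∈ [-0.4, 1.2) → IN Λ
#3 (-7,-4): internal coord -7 + (-4)·β' = -5.78890; -5.78890 ∉ [-0.4, 1.2) → out
#4 (-4,-15): internal coord -4 + (-15)·β' = +0.54163; +0.54163 ∈ [-0.4, 1.2) → IN Λ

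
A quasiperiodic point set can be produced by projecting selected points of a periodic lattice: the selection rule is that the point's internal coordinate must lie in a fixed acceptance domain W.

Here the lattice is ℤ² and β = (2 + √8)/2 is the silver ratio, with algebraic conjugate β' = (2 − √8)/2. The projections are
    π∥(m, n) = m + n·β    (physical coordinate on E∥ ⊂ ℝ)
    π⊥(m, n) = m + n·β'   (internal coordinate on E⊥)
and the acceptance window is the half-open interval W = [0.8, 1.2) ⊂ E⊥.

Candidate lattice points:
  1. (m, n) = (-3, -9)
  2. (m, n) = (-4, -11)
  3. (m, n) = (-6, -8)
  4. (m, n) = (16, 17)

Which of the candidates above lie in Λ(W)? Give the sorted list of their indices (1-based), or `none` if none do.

none

Numerically β ≈ 2.414214 and β' = −1/β ≈ -0.414214.
[1] lift (-3,-9): star map gives 0.727922; window check 0.8 ≤ 0.727922 < 1.2 is false → out
[2] lift (-4,-11): star map gives 0.556349; window check 0.8 ≤ 0.556349 < 1.2 is false → out
[3] lift (-6,-8): star map gives -2.686292; window check 0.8 ≤ -2.686292 < 1.2 is false → out
[4] lift (16,17): star map gives 8.958369; window check 0.8 ≤ 8.958369 < 1.2 is false → out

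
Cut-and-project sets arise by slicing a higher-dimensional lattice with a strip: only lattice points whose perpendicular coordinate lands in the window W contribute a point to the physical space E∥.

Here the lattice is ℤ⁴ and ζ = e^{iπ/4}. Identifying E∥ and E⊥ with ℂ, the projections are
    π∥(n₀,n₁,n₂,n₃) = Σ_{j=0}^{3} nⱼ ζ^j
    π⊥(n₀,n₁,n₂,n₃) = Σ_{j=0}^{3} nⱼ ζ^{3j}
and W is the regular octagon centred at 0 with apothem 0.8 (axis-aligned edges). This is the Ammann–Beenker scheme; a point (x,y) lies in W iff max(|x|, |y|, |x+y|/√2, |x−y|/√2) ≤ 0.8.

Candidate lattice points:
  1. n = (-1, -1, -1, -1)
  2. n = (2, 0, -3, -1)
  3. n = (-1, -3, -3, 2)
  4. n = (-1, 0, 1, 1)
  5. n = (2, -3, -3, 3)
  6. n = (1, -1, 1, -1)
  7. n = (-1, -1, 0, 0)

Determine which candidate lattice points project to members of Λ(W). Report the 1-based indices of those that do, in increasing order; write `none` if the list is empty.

4, 7

Internal map: ζ^{3j} for j=0..3 gives (1,0), (−√2/2,√2/2), (0,−1), (√2/2,√2/2).
candidate 1: n = (-1, -1, -1, -1) → π⊥ ≈ (-1.0000, -0.4142); max(|x|,|y|,|x±y|/√2) = 1.0000 > 0.8 ⇒ ∉ W
candidate 2: n = (2, 0, -3, -1) → π⊥ ≈ (+1.2929, +2.2929); max(|x|,|y|,|x±y|/√2) = 2.5355 > 0.8 ⇒ ∉ W
candidate 3: n = (-1, -3, -3, 2) → π⊥ ≈ (+2.5355, +2.2929); max(|x|,|y|,|x±y|/√2) = 3.4142 > 0.8 ⇒ ∉ W
candidate 4: n = (-1, 0, 1, 1) → π⊥ ≈ (-0.2929, -0.2929); max(|x|,|y|,|x±y|/√2) = 0.4142 ≤ 0.8 ⇒ ∈ W
candidate 5: n = (2, -3, -3, 3) → π⊥ ≈ (+6.2426, +3.0000); max(|x|,|y|,|x±y|/√2) = 6.5355 > 0.8 ⇒ ∉ W
candidate 6: n = (1, -1, 1, -1) → π⊥ ≈ (+1.0000, -2.4142); max(|x|,|y|,|x±y|/√2) = 2.4142 > 0.8 ⇒ ∉ W
candidate 7: n = (-1, -1, 0, 0) → π⊥ ≈ (-0.2929, -0.7071); max(|x|,|y|,|x±y|/√2) = 0.7071 ≤ 0.8 ⇒ ∈ W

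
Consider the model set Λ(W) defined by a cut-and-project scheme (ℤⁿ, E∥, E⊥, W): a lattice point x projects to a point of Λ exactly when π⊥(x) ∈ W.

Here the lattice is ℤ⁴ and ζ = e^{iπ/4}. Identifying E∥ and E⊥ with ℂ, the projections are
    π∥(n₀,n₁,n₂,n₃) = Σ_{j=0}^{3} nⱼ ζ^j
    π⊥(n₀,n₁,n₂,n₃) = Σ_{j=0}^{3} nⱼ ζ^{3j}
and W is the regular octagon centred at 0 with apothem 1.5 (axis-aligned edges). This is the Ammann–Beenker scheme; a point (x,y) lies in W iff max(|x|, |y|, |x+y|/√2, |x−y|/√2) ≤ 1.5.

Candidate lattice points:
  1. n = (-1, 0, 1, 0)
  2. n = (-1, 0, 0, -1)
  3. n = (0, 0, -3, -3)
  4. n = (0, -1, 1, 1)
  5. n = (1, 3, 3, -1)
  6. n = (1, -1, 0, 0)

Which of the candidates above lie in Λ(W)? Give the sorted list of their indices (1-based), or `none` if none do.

1

Internal map: ζ^{3j} for j=0..3 gives (1,0), (−√2/2,√2/2), (0,−1), (√2/2,√2/2).
candidate 1: n = (-1, 0, 1, 0) → π⊥ ≈ (-1.00000, -1.00000); max(|x|,|y|,|x±y|/√2) = 1.41421 ≤ 1.5 ⇒ ∈ W
candidate 2: n = (-1, 0, 0, -1) → π⊥ ≈ (-1.70711, -0.70711); max(|x|,|y|,|x±y|/√2) = 1.70711 > 1.5 ⇒ ∉ W
candidate 3: n = (0, 0, -3, -3) → π⊥ ≈ (-2.12132, +0.87868); max(|x|,|y|,|x±y|/√2) = 2.12132 > 1.5 ⇒ ∉ W
candidate 4: n = (0, -1, 1, 1) → π⊥ ≈ (+1.41421, -1.00000); max(|x|,|y|,|x±y|/√2) = 1.70711 > 1.5 ⇒ ∉ W
candidate 5: n = (1, 3, 3, -1) → π⊥ ≈ (-1.82843, -1.58579); max(|x|,|y|,|x±y|/√2) = 2.41421 > 1.5 ⇒ ∉ W
candidate 6: n = (1, -1, 0, 0) → π⊥ ≈ (+1.70711, -0.70711); max(|x|,|y|,|x±y|/√2) = 1.70711 > 1.5 ⇒ ∉ W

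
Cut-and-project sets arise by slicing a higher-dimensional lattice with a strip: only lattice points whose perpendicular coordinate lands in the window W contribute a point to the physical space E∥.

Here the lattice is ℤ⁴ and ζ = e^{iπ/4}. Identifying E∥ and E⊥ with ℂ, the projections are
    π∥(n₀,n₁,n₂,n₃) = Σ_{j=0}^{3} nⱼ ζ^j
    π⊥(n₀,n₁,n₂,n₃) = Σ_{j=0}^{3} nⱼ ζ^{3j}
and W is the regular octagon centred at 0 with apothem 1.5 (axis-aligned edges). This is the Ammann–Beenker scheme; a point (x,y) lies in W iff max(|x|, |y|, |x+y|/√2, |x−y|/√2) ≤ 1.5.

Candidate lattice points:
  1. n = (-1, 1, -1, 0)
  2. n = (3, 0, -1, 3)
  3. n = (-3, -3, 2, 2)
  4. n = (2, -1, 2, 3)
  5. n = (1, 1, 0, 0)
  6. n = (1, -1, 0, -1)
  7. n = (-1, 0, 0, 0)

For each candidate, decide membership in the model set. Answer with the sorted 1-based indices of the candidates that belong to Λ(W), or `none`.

Internal map: ζ^{3j} for j=0..3 gives (1,0), (−√2/2,√2/2), (0,−1), (√2/2,√2/2).
candidate 1: n = (-1, 1, -1, 0) → π⊥ ≈ (-1.707107, +1.707107); max(|x|,|y|,|x±y|/√2) = 2.414214 > 1.5 ⇒ ∉ W
candidate 2: n = (3, 0, -1, 3) → π⊥ ≈ (+5.121320, +3.121320); max(|x|,|y|,|x±y|/√2) = 5.828427 > 1.5 ⇒ ∉ W
candidate 3: n = (-3, -3, 2, 2) → π⊥ ≈ (+0.535534, -2.707107); max(|x|,|y|,|x±y|/√2) = 2.707107 > 1.5 ⇒ ∉ W
candidate 4: n = (2, -1, 2, 3) → π⊥ ≈ (+4.828427, -0.585786); max(|x|,|y|,|x±y|/√2) = 4.828427 > 1.5 ⇒ ∉ W
candidate 5: n = (1, 1, 0, 0) → π⊥ ≈ (+0.292893, +0.707107); max(|x|,|y|,|x±y|/√2) = 0.707107 ≤ 1.5 ⇒ ∈ W
candidate 6: n = (1, -1, 0, -1) → π⊥ ≈ (+1.000000, -1.414214); max(|x|,|y|,|x±y|/√2) = 1.707107 > 1.5 ⇒ ∉ W
candidate 7: n = (-1, 0, 0, 0) → π⊥ ≈ (-1.000000, +0.000000); max(|x|,|y|,|x±y|/√2) = 1.000000 ≤ 1.5 ⇒ ∈ W

5, 7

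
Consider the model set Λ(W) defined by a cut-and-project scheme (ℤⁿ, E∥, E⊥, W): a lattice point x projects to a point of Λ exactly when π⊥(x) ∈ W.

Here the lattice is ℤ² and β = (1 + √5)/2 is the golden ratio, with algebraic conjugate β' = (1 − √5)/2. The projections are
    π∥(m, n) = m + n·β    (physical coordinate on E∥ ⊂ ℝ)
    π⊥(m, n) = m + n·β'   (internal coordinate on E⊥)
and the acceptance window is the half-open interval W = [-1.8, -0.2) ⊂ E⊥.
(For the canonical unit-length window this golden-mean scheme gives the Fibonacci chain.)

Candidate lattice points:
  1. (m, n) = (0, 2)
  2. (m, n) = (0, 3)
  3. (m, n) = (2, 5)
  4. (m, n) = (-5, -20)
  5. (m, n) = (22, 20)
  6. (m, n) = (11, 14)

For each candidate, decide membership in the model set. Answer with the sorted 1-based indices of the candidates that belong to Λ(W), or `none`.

1, 3

Numerically β ≈ 1.61803 and β' = −1/β ≈ -0.61803.
#1 (0,2): internal coord 0 + (2)·β' = -1.23607; -1.23607 ∈ [-1.8, -0.2) → IN Λ
#2 (0,3): internal coord 0 + (3)·β' = -1.85410; -1.85410 ∉ [-1.8, -0.2) → out
#3 (2,5): internal coord 2 + (5)·β' = -1.09017; -1.09017 ∈ [-1.8, -0.2) → IN Λ
#4 (-5,-20): internal coord -5 + (-20)·β' = +7.36068; +7.36068 ∉ [-1.8, -0.2) → out
#5 (22,20): internal coord 22 + (20)·β' = +9.63932; +9.63932 ∉ [-1.8, -0.2) → out
#6 (11,14): internal coord 11 + (14)·β' = +2.34752; +2.34752 ∉ [-1.8, -0.2) → out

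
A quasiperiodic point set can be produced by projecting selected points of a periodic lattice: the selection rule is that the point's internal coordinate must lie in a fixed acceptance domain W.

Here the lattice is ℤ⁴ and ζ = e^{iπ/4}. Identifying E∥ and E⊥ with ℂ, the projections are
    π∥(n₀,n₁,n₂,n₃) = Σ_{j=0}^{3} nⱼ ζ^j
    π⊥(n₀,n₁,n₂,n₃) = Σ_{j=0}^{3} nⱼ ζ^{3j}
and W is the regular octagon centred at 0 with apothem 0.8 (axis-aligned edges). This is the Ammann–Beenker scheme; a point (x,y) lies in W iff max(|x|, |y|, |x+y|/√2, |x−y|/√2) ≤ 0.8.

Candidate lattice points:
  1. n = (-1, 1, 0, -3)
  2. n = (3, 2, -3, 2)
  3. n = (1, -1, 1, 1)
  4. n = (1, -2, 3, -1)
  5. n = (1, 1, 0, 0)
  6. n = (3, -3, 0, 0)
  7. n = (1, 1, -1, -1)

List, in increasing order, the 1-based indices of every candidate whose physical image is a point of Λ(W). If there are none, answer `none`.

π⊥(n) = n₀ + n₁ζ³ + n₂ζ⁶ + n₃ζ⁹ where ζ = e^{iπ/4}.
candidate 1: n = (-1, 1, 0, -3) → π⊥ ≈ (-3.828427, -1.414214); max(|x|,|y|,|x±y|/√2) = 3.828427 > 0.8 ⇒ ∉ W
candidate 2: n = (3, 2, -3, 2) → π⊥ ≈ (+3.000000, +5.828427); max(|x|,|y|,|x±y|/√2) = 6.242641 > 0.8 ⇒ ∉ W
candidate 3: n = (1, -1, 1, 1) → π⊥ ≈ (+2.414214, -1.000000); max(|x|,|y|,|x±y|/√2) = 2.414214 > 0.8 ⇒ ∉ W
candidate 4: n = (1, -2, 3, -1) → π⊥ ≈ (+1.707107, -5.121320); max(|x|,|y|,|x±y|/√2) = 5.121320 > 0.8 ⇒ ∉ W
candidate 5: n = (1, 1, 0, 0) → π⊥ ≈ (+0.292893, +0.707107); max(|x|,|y|,|x±y|/√2) = 0.707107 ≤ 0.8 ⇒ ∈ W
candidate 6: n = (3, -3, 0, 0) → π⊥ ≈ (+5.121320, -2.121320); max(|x|,|y|,|x±y|/√2) = 5.121320 > 0.8 ⇒ ∉ W
candidate 7: n = (1, 1, -1, -1) → π⊥ ≈ (-0.414214, +1.000000); max(|x|,|y|,|x±y|/√2) = 1.000000 > 0.8 ⇒ ∉ W

5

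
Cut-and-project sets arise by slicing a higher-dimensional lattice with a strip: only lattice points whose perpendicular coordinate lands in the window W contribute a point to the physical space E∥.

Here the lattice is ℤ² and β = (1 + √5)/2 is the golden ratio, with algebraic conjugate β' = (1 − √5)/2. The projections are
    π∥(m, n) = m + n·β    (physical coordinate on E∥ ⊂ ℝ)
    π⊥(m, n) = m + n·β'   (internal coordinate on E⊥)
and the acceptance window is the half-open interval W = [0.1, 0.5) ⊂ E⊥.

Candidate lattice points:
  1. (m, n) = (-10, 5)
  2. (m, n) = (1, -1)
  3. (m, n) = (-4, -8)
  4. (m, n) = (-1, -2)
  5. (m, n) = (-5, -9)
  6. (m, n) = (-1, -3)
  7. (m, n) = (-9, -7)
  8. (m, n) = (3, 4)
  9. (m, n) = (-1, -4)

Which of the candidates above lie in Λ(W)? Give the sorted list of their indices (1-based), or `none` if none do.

Numerically β ≈ 1.6180 and β' = −1/β ≈ -0.6180.
#1 (-10,5): internal coord -10 + (5)·β' = -13.0902; -13.0902 ∉ [0.1, 0.5) → out
#2 (1,-1): internal coord 1 + (-1)·β' = +1.6180; +1.6180 ∉ [0.1, 0.5) → out
#3 (-4,-8): internal coord -4 + (-8)·β' = +0.9443; +0.9443 ∉ [0.1, 0.5) → out
#4 (-1,-2): internal coord -1 + (-2)·β' = +0.2361; +0.2361 ∈ [0.1, 0.5) → IN Λ
#5 (-5,-9): internal coord -5 + (-9)·β' = +0.5623; +0.5623 ∉ [0.1, 0.5) → out
#6 (-1,-3): internal coord -1 + (-3)·β' = +0.8541; +0.8541 ∉ [0.1, 0.5) → out
#7 (-9,-7): internal coord -9 + (-7)·β' = -4.6738; -4.6738 ∉ [0.1, 0.5) → out
#8 (3,4): internal coord 3 + (4)·β' = +0.5279; +0.5279 ∉ [0.1, 0.5) → out
#9 (-1,-4): internal coord -1 + (-4)·β' = +1.4721; +1.4721 ∉ [0.1, 0.5) → out

4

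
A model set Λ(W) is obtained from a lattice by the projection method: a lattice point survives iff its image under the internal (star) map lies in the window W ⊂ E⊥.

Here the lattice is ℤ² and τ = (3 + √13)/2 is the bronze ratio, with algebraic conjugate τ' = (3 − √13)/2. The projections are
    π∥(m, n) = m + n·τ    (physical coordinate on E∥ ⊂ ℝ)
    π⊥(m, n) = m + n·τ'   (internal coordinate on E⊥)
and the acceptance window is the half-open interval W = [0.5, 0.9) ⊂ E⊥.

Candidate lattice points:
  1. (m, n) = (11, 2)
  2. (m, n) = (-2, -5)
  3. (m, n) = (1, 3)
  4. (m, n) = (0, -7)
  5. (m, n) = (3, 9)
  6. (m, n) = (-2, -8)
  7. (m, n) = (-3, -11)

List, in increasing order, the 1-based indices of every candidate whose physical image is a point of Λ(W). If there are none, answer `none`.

none

Compute τ' = (3−√13)/2 = -0.302776, so π⊥(m,n) = m -0.302776·n.
#1 (11,2): internal coord 11 + (2)·τ' = +10.394449; +10.394449 ∉ [0.5, 0.9) → out
#2 (-2,-5): internal coord -2 + (-5)·τ' = -0.486122; -0.486122 ∉ [0.5, 0.9) → out
#3 (1,3): internal coord 1 + (3)·τ' = +0.091673; +0.091673 ∉ [0.5, 0.9) → out
#4 (0,-7): internal coord 0 + (-7)·τ' = +2.119429; +2.119429 ∉ [0.5, 0.9) → out
#5 (3,9): internal coord 3 + (9)·τ' = +0.275019; +0.275019 ∉ [0.5, 0.9) → out
#6 (-2,-8): internal coord -2 + (-8)·τ' = +0.422205; +0.422205 ∉ [0.5, 0.9) → out
#7 (-3,-11): internal coord -3 + (-11)·τ' = +0.330532; +0.330532 ∉ [0.5, 0.9) → out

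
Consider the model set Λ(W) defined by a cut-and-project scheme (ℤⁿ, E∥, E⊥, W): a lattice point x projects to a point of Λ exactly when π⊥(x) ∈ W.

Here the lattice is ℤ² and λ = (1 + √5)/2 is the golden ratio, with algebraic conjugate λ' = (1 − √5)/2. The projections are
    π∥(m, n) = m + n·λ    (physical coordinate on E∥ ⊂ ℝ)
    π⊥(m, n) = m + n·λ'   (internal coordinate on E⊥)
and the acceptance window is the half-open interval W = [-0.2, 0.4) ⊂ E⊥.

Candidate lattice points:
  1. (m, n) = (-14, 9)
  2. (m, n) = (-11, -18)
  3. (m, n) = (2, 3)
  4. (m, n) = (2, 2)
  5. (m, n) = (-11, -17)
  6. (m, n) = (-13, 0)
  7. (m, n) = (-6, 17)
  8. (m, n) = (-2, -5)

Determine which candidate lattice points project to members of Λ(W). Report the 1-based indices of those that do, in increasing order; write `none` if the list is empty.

2, 3

Compute λ' = (1−√5)/2 = -0.61803, so π⊥(m,n) = m -0.61803·n.
candidate 1: (m,n)=(-14,9) → π∥ = -14+9·λ ≈ 0.56231, π⊥ = -14+9·λ' ≈ -19.56231 ∉ [-0.2, 0.4) ⇒ out
candidate 2: (m,n)=(-11,-18) → π∥ = -11-18·λ ≈ -40.12461, π⊥ = -11-18·λ' ≈ 0.12461 ∈ [-0.2, 0.4) ⇒ IN Λ
candidate 3: (m,n)=(2,3) → π∥ = 2+3·λ ≈ 6.85410, π⊥ = 2+3·λ' ≈ 0.14590 ∈ [-0.2, 0.4) ⇒ IN Λ
candidate 4: (m,n)=(2,2) → π∥ = 2+2·λ ≈ 5.23607, π⊥ = 2+2·λ' ≈ 0.76393 ∉ [-0.2, 0.4) ⇒ out
candidate 5: (m,n)=(-11,-17) → π∥ = -11-17·λ ≈ -38.50658, π⊥ = -11-17·λ' ≈ -0.49342 ∉ [-0.2, 0.4) ⇒ out
candidate 6: (m,n)=(-13,0) → π∥ = -13+0·λ ≈ -13.00000, π⊥ = -13+0·λ' ≈ -13.00000 ∉ [-0.2, 0.4) ⇒ out
candidate 7: (m,n)=(-6,17) → π∥ = -6+17·λ ≈ 21.50658, π⊥ = -6+17·λ' ≈ -16.50658 ∉ [-0.2, 0.4) ⇒ out
candidate 8: (m,n)=(-2,-5) → π∥ = -2-5·λ ≈ -10.09017, π⊥ = -2-5·λ' ≈ 1.09017 ∉ [-0.2, 0.4) ⇒ out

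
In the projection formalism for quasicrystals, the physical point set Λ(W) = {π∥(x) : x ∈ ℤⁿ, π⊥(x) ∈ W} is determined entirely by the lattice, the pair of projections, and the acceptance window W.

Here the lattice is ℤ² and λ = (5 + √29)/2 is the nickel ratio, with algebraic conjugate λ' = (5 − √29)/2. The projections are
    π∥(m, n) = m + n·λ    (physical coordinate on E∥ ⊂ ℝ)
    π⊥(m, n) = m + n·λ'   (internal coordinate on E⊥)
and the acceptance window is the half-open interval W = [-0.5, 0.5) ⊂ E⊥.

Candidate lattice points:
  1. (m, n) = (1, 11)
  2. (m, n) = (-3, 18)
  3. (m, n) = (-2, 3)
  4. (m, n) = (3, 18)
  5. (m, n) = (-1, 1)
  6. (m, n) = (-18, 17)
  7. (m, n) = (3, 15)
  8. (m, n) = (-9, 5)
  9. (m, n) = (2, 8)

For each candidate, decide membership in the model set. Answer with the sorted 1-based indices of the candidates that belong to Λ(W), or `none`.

Numerically λ ≈ 5.19258 and λ' = −1/λ ≈ -0.19258.
#1 (1,11): internal coord 1 + (11)·λ' = -1.11841; -1.11841 ∉ [-0.5, 0.5) → out
#2 (-3,18): internal coord -3 + (18)·λ' = -6.46648; -6.46648 ∉ [-0.5, 0.5) → out
#3 (-2,3): internal coord -2 + (3)·λ' = -2.57775; -2.57775 ∉ [-0.5, 0.5) → out
#4 (3,18): internal coord 3 + (18)·λ' = -0.46648; -0.46648 ∈ [-0.5, 0.5) → IN Λ
#5 (-1,1): internal coord -1 + (1)·λ' = -1.19258; -1.19258 ∉ [-0.5, 0.5) → out
#6 (-18,17): internal coord -18 + (17)·λ' = -21.27390; -21.27390 ∉ [-0.5, 0.5) → out
#7 (3,15): internal coord 3 + (15)·λ' = +0.11126; +0.11126 ∈ [-0.5, 0.5) → IN Λ
#8 (-9,5): internal coord -9 + (5)·λ' = -9.96291; -9.96291 ∉ [-0.5, 0.5) → out
#9 (2,8): internal coord 2 + (8)·λ' = +0.45934; +0.45934 ∈ [-0.5, 0.5) → IN Λ

4, 7, 9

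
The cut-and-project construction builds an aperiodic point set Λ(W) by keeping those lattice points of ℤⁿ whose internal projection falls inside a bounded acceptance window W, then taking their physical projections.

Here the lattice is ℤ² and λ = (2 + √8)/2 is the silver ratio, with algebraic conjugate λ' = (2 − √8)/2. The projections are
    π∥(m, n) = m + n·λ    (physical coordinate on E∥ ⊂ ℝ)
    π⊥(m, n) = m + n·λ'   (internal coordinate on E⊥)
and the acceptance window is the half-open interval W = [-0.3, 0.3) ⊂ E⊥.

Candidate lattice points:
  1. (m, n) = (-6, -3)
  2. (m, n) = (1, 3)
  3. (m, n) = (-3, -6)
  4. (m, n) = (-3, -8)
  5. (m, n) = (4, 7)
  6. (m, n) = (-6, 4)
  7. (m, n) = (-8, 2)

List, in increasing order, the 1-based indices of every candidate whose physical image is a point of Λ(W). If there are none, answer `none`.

2

Compute λ' = (2−√8)/2 = -0.4142, so π⊥(m,n) = m -0.4142·n.
#1 (-6,-3): internal coord -6 + (-3)·λ' = -4.7574; -4.7574 ∉ [-0.3, 0.3) → out
#2 (1,3): internal coord 1 + (3)·λ' = -0.2426; -0.2426 ∈ [-0.3, 0.3) → IN Λ
#3 (-3,-6): internal coord -3 + (-6)·λ' = -0.5147; -0.5147 ∉ [-0.3, 0.3) → out
#4 (-3,-8): internal coord -3 + (-8)·λ' = +0.3137; +0.3137 ∉ [-0.3, 0.3) → out
#5 (4,7): internal coord 4 + (7)·λ' = +1.1005; +1.1005 ∉ [-0.3, 0.3) → out
#6 (-6,4): internal coord -6 + (4)·λ' = -7.6569; -7.6569 ∉ [-0.3, 0.3) → out
#7 (-8,2): internal coord -8 + (2)·λ' = -8.8284; -8.8284 ∉ [-0.3, 0.3) → out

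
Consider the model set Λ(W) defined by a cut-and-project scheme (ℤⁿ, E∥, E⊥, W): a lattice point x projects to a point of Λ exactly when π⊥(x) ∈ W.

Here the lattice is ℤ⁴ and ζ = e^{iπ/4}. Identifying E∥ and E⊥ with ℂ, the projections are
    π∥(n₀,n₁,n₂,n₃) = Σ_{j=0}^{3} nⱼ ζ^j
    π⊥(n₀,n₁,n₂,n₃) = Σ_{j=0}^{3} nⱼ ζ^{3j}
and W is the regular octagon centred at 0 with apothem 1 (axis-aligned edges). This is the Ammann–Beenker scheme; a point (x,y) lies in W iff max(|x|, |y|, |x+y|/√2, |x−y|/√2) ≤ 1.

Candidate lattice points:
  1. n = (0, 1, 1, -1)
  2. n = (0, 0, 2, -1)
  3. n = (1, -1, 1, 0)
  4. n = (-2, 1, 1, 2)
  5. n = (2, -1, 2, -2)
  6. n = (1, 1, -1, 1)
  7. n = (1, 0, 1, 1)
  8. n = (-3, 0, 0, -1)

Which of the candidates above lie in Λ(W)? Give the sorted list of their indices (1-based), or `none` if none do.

π⊥(n) = n₀ + n₁ζ³ + n₂ζ⁶ + n₃ζ⁹ where ζ = e^{iπ/4}.
#1 (0, 1, 1, -1): internal (-1.41421, -1.00000); octagon support 1.70711 vs apothem 1 → ∉ W
#2 (0, 0, 2, -1): internal (-0.70711, -2.70711); octagon support 2.70711 vs apothem 1 → ∉ W
#3 (1, -1, 1, 0): internal (1.70711, -1.70711); octagon support 2.41421 vs apothem 1 → ∉ W
#4 (-2, 1, 1, 2): internal (-1.29289, 1.12132); octagon support 1.70711 vs apothem 1 → ∉ W
#5 (2, -1, 2, -2): internal (1.29289, -4.12132); octagon support 4.12132 vs apothem 1 → ∉ W
#6 (1, 1, -1, 1): internal (1.00000, 2.41421); octagon support 2.41421 vs apothem 1 → ∉ W
#7 (1, 0, 1, 1): internal (1.70711, -0.29289); octagon support 1.70711 vs apothem 1 → ∉ W
#8 (-3, 0, 0, -1): internal (-3.70711, -0.70711); octagon support 3.70711 vs apothem 1 → ∉ W

none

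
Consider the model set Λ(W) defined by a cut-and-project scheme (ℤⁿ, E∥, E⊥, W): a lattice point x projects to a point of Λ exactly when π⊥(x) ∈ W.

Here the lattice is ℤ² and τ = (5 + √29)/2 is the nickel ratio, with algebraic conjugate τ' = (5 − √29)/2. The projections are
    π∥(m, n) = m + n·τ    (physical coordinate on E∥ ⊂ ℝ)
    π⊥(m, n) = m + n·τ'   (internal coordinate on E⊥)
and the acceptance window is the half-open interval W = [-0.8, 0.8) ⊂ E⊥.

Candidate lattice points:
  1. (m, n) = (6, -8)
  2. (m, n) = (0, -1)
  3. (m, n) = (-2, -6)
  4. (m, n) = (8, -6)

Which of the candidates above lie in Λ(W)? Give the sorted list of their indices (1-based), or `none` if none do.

2

Numerically τ ≈ 5.192582 and τ' = −1/τ ≈ -0.192582.
[1] lift (6,-8): star map gives 7.540659; window check -0.8 ≤ 7.540659 < 0.8 is false → out
[2] lift (0,-1): star map gives 0.192582; window check -0.8 ≤ 0.192582 < 0.8 is true → IN Λ
[3] lift (-2,-6): star map gives -0.844506; window check -0.8 ≤ -0.844506 < 0.8 is false → out
[4] lift (8,-6): star map gives 9.155494; window check -0.8 ≤ 9.155494 < 0.8 is false → out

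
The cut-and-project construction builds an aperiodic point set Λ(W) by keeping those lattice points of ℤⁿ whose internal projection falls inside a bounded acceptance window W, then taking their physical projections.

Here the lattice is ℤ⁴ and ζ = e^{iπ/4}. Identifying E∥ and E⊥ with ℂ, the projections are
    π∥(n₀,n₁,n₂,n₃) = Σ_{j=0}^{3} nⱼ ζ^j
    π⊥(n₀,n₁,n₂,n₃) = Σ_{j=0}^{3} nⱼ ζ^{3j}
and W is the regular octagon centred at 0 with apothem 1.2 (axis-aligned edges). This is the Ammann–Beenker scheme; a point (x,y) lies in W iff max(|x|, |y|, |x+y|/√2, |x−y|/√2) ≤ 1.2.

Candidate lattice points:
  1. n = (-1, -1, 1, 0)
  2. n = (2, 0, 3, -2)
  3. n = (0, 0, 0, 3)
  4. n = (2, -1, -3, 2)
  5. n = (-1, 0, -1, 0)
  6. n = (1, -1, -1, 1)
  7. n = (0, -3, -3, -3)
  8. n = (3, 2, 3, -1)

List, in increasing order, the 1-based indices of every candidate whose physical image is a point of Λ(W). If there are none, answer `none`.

none

With ζ = e^{iπ/4} the internal vectors are ζ^0,ζ^3,ζ^6,ζ^9.
#1 (-1, -1, 1, 0): internal (-0.292893, -1.707107); octagon support 1.707107 vs apothem 1.2 → ∉ W
#2 (2, 0, 3, -2): internal (0.585786, -4.414214); octagon support 4.414214 vs apothem 1.2 → ∉ W
#3 (0, 0, 0, 3): internal (2.121320, 2.121320); octagon support 3.000000 vs apothem 1.2 → ∉ W
#4 (2, -1, -3, 2): internal (4.121320, 3.707107); octagon support 5.535534 vs apothem 1.2 → ∉ W
#5 (-1, 0, -1, 0): internal (-1.000000, 1.000000); octagon support 1.414214 vs apothem 1.2 → ∉ W
#6 (1, -1, -1, 1): internal (2.414214, 1.000000); octagon support 2.414214 vs apothem 1.2 → ∉ W
#7 (0, -3, -3, -3): internal (0.000000, -1.242641); octagon support 1.242641 vs apothem 1.2 → ∉ W
#8 (3, 2, 3, -1): internal (0.878680, -2.292893); octagon support 2.292893 vs apothem 1.2 → ∉ W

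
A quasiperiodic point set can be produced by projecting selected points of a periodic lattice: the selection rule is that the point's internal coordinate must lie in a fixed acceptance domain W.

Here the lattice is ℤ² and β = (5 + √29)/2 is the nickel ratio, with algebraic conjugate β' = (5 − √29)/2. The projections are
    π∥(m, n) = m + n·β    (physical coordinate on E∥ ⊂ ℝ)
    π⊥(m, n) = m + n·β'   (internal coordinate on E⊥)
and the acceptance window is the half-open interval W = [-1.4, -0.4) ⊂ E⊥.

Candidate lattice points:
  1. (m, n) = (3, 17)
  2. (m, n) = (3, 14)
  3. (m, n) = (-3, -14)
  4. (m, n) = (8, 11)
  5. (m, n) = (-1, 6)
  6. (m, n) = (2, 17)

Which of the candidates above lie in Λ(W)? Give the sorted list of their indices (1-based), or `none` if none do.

6

Numerically β ≈ 5.192582 and β' = −1/β ≈ -0.192582.
[1] lift (3,17): star map gives -0.273901; window check -1.4 ≤ -0.273901 < -0.4 is false → out
[2] lift (3,14): star map gives 0.303846; window check -1.4 ≤ 0.303846 < -0.4 is false → out
[3] lift (-3,-14): star map gives -0.303846; window check -1.4 ≤ -0.303846 < -0.4 is false → out
[4] lift (8,11): star map gives 5.881594; window check -1.4 ≤ 5.881594 < -0.4 is false → out
[5] lift (-1,6): star map gives -2.155494; window check -1.4 ≤ -2.155494 < -0.4 is false → out
[6] lift (2,17): star map gives -1.273901; window check -1.4 ≤ -1.273901 < -0.4 is true → IN Λ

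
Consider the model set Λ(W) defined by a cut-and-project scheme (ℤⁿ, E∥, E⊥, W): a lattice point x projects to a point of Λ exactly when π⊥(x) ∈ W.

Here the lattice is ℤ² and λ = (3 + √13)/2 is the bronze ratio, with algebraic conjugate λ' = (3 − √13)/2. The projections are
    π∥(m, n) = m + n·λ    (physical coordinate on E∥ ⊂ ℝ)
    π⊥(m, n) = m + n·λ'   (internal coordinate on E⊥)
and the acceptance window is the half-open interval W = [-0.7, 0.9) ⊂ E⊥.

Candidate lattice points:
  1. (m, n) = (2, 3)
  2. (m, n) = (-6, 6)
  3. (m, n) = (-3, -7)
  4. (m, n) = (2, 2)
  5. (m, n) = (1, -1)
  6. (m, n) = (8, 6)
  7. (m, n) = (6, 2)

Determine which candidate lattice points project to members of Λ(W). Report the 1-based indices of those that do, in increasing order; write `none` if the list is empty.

none

Numerically λ ≈ 3.3028 and λ' = −1/λ ≈ -0.3028.
#1 (2,3): internal coord 2 + (3)·λ' = +1.0917; +1.0917 ∉ [-0.7, 0.9) → out
#2 (-6,6): internal coord -6 + (6)·λ' = -7.8167; -7.8167 ∉ [-0.7, 0.9) → out
#3 (-3,-7): internal coord -3 + (-7)·λ' = -0.8806; -0.8806 ∉ [-0.7, 0.9) → out
#4 (2,2): internal coord 2 + (2)·λ' = +1.3944; +1.3944 ∉ [-0.7, 0.9) → out
#5 (1,-1): internal coord 1 + (-1)·λ' = +1.3028; +1.3028 ∉ [-0.7, 0.9) → out
#6 (8,6): internal coord 8 + (6)·λ' = +6.1833; +6.1833 ∉ [-0.7, 0.9) → out
#7 (6,2): internal coord 6 + (2)·λ' = +5.3944; +5.3944 ∉ [-0.7, 0.9) → out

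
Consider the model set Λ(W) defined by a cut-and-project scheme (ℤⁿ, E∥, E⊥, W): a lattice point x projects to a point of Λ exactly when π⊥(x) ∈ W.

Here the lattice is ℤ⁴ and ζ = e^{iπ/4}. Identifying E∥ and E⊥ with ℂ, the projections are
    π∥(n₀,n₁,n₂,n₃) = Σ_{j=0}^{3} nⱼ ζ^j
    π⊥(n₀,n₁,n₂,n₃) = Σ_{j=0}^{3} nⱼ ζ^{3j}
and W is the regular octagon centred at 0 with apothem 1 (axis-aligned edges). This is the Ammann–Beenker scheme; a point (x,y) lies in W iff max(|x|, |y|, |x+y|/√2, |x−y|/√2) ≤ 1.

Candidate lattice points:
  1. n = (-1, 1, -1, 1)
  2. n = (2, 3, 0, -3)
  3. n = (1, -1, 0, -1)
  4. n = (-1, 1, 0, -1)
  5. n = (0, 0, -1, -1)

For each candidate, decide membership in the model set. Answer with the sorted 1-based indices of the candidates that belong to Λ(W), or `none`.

π⊥(n) = n₀ + n₁ζ³ + n₂ζ⁶ + n₃ζ⁹ where ζ = e^{iπ/4}.
#1 (-1, 1, -1, 1): internal (-1.00000, 2.41421); octagon support 2.41421 vs apothem 1 → ∉ W
#2 (2, 3, 0, -3): internal (-2.24264, 0.00000); octagon support 2.24264 vs apothem 1 → ∉ W
#3 (1, -1, 0, -1): internal (1.00000, -1.41421); octagon support 1.70711 vs apothem 1 → ∉ W
#4 (-1, 1, 0, -1): internal (-2.41421, 0.00000); octagon support 2.41421 vs apothem 1 → ∉ W
#5 (0, 0, -1, -1): internal (-0.70711, 0.29289); octagon support 0.70711 vs apothem 1 → ∈ W

5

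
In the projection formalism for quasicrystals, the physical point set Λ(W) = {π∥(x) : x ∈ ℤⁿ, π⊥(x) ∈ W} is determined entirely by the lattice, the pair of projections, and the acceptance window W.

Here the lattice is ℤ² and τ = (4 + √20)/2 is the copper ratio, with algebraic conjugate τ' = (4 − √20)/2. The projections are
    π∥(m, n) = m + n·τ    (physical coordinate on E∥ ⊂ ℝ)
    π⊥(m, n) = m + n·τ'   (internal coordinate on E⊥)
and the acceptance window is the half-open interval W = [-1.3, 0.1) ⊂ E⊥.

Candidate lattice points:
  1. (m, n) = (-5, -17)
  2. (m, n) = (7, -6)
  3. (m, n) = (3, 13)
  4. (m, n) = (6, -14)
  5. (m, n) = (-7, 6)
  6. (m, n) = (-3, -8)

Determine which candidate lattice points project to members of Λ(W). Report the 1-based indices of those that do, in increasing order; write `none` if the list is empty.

Compute τ' = (4−√20)/2 = -0.23607, so π⊥(m,n) = m -0.23607·n.
#1 (-5,-17): internal coord -5 + (-17)·τ' = -0.98684; -0.98684 ∈ [-1.3, 0.1) → IN Λ
#2 (7,-6): internal coord 7 + (-6)·τ' = +8.41641; +8.41641 ∉ [-1.3, 0.1) → out
#3 (3,13): internal coord 3 + (13)·τ' = -0.06888; -0.06888 ∈ [-1.3, 0.1) → IN Λ
#4 (6,-14): internal coord 6 + (-14)·τ' = +9.30495; +9.30495 ∉ [-1.3, 0.1) → out
#5 (-7,6): internal coord -7 + (6)·τ' = -8.41641; -8.41641 ∉ [-1.3, 0.1) → out
#6 (-3,-8): internal coord -3 + (-8)·τ' = -1.11146; -1.11146 ∈ [-1.3, 0.1) → IN Λ

1, 3, 6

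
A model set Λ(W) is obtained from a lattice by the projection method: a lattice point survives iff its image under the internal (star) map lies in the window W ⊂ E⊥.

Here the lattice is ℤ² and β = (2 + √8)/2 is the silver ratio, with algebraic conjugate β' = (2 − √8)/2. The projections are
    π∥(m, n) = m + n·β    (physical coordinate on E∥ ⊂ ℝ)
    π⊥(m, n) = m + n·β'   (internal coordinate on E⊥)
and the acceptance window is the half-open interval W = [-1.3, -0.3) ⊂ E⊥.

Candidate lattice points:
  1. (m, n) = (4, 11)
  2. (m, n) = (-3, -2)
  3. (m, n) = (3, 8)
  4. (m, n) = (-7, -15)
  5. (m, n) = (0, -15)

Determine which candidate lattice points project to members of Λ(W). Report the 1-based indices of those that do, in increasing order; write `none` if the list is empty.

1, 3, 4

β' = (2−√8)/2 ≈ -0.4142.
#1 (4,11): internal coord 4 + (11)·β' = -0.5563; -0.5563 ∈ [-1.3, -0.3) → IN Λ
#2 (-3,-2): internal coord -3 + (-2)·β' = -2.1716; -2.1716 ∉ [-1.3, -0.3) → out
#3 (3,8): internal coord 3 + (8)·β' = -0.3137; -0.3137 ∈ [-1.3, -0.3) → IN Λ
#4 (-7,-15): internal coord -7 + (-15)·β' = -0.7868; -0.7868 ∈ [-1.3, -0.3) → IN Λ
#5 (0,-15): internal coord 0 + (-15)·β' = +6.2132; +6.2132 ∉ [-1.3, -0.3) → out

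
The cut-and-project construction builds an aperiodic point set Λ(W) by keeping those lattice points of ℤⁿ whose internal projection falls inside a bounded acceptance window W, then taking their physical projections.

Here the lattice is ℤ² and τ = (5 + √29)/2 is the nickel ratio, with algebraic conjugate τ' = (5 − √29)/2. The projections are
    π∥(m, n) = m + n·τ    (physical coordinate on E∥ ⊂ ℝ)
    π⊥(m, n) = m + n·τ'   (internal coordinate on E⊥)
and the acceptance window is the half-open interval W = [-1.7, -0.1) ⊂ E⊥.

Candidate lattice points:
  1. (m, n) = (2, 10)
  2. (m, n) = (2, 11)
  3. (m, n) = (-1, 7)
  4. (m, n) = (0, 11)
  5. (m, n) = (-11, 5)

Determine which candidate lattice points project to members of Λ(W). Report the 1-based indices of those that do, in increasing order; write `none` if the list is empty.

2

Compute τ' = (5−√29)/2 = -0.1926, so π⊥(m,n) = m -0.1926·n.
[1] lift (2,10): star map gives 0.0742; window check -1.7 ≤ 0.0742 < -0.1 is false → out
[2] lift (2,11): star map gives -0.1184; window check -1.7 ≤ -0.1184 < -0.1 is true → IN Λ
[3] lift (-1,7): star map gives -2.3481; window check -1.7 ≤ -2.3481 < -0.1 is false → out
[4] lift (0,11): star map gives -2.1184; window check -1.7 ≤ -2.1184 < -0.1 is false → out
[5] lift (-11,5): star map gives -11.9629; window check -1.7 ≤ -11.9629 < -0.1 is false → out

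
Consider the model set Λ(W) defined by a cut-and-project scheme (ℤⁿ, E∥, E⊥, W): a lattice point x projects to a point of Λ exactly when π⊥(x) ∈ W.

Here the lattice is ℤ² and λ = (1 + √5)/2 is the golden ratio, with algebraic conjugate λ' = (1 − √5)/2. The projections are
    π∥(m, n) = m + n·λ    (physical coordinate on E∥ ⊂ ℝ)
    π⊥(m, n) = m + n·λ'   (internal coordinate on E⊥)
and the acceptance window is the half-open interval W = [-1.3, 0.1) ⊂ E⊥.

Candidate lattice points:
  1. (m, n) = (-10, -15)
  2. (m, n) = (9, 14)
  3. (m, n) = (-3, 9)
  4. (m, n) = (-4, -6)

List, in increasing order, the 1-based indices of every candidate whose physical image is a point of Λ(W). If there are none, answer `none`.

Numerically λ ≈ 1.61803 and λ' = −1/λ ≈ -0.61803.
[1] lift (-10,-15): star map gives -0.72949; window check -1.3 ≤ -0.72949 < 0.1 is true → IN Λ
[2] lift (9,14): star map gives 0.34752; window check -1.3 ≤ 0.34752 < 0.1 is false → out
[3] lift (-3,9): star map gives -8.56231; window check -1.3 ≤ -8.56231 < 0.1 is false → out
[4] lift (-4,-6): star map gives -0.29180; window check -1.3 ≤ -0.29180 < 0.1 is true → IN Λ

1, 4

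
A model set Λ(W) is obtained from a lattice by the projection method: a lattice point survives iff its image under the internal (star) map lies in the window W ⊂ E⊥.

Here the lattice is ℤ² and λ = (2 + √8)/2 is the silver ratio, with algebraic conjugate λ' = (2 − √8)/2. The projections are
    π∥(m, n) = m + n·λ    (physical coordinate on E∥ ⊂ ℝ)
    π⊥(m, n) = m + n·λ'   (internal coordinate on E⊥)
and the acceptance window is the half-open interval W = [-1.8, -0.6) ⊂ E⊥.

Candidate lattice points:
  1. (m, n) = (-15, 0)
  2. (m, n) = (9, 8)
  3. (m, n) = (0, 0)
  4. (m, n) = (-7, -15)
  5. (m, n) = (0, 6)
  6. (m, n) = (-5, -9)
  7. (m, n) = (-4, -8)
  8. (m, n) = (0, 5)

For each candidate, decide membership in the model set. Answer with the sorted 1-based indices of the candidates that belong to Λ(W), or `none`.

Compute λ' = (2−√8)/2 = -0.414214, so π⊥(m,n) = m -0.414214·n.
[1] lift (-15,0): star map gives -15.000000; window check -1.8 ≤ -15.000000 < -0.6 is false → out
[2] lift (9,8): star map gives 5.686292; window check -1.8 ≤ 5.686292 < -0.6 is false → out
[3] lift (0,0): star map gives 0.000000; window check -1.8 ≤ 0.000000 < -0.6 is false → out
[4] lift (-7,-15): star map gives -0.786797; window check -1.8 ≤ -0.786797 < -0.6 is true → IN Λ
[5] lift (0,6): star map gives -2.485281; window check -1.8 ≤ -2.485281 < -0.6 is false → out
[6] lift (-5,-9): star map gives -1.272078; window check -1.8 ≤ -1.272078 < -0.6 is true → IN Λ
[7] lift (-4,-8): star map gives -0.686292; window check -1.8 ≤ -0.686292 < -0.6 is true → IN Λ
[8] lift (0,5): star map gives -2.071068; window check -1.8 ≤ -2.071068 < -0.6 is false → out

4, 6, 7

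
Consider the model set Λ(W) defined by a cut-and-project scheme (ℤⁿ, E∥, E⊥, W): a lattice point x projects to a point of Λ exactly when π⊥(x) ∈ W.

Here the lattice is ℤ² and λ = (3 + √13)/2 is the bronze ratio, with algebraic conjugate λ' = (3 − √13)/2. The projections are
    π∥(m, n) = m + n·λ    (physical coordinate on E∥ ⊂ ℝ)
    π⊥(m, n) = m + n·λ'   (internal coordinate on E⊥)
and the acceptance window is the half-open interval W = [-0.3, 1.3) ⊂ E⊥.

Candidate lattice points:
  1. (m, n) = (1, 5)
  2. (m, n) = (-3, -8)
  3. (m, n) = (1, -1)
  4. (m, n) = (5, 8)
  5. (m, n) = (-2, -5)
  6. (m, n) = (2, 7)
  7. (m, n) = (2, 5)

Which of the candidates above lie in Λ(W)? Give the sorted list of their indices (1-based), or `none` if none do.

6, 7

Compute λ' = (3−√13)/2 = -0.3028, so π⊥(m,n) = m -0.3028·n.
[1] lift (1,5): star map gives -0.5139; window check -0.3 ≤ -0.5139 < 1.3 is false → out
[2] lift (-3,-8): star map gives -0.5778; window check -0.3 ≤ -0.5778 < 1.3 is false → out
[3] lift (1,-1): star map gives 1.3028; window check -0.3 ≤ 1.3028 < 1.3 is false → out
[4] lift (5,8): star map gives 2.5778; window check -0.3 ≤ 2.5778 < 1.3 is false → out
[5] lift (-2,-5): star map gives -0.4861; window check -0.3 ≤ -0.4861 < 1.3 is false → out
[6] lift (2,7): star map gives -0.1194; window check -0.3 ≤ -0.1194 < 1.3 is true → IN Λ
[7] lift (2,5): star map gives 0.4861; window check -0.3 ≤ 0.4861 < 1.3 is true → IN Λ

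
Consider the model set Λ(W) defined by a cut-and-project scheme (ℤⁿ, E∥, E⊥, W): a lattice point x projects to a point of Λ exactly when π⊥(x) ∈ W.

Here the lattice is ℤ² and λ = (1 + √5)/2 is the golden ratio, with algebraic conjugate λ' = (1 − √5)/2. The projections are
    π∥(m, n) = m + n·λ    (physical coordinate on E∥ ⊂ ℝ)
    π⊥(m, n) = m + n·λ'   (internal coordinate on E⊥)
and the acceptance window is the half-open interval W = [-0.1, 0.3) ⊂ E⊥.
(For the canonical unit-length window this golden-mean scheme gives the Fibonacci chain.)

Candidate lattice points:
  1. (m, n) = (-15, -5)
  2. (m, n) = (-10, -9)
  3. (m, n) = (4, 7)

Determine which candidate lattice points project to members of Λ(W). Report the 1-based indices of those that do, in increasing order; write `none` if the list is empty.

none

Numerically λ ≈ 1.618034 and λ' = −1/λ ≈ -0.618034.
candidate 1: (m,n)=(-15,-5) → π∥ = -15-5·λ ≈ -23.090170, π⊥ = -15-5·λ' ≈ -11.909830 ∉ [-0.1, 0.3) ⇒ out
candidate 2: (m,n)=(-10,-9) → π∥ = -10-9·λ ≈ -24.562306, π⊥ = -10-9·λ' ≈ -4.437694 ∉ [-0.1, 0.3) ⇒ out
candidate 3: (m,n)=(4,7) → π∥ = 4+7·λ ≈ 15.326238, π⊥ = 4+7·λ' ≈ -0.326238 ∉ [-0.1, 0.3) ⇒ out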